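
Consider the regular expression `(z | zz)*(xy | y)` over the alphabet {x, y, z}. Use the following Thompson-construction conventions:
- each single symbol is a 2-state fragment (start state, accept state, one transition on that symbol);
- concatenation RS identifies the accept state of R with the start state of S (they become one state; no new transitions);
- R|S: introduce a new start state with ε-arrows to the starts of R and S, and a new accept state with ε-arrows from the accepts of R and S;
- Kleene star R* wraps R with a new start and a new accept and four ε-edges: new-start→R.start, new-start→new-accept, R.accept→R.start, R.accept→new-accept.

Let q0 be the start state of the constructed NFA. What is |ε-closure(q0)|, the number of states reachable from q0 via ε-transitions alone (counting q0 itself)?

7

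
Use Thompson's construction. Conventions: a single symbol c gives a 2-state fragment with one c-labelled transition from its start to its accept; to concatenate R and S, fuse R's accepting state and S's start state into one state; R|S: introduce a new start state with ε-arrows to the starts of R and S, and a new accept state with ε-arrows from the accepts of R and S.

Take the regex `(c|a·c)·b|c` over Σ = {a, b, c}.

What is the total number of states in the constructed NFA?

Bottom-up over the parse tree:
Each of the 5 symbol leaves contributes a 2-state fragment.
  a·c : 3 states
  c|a·c : 7 states
  (c|a·c)·b : 8 states
  (c|a·c)·b|c : 12 states

12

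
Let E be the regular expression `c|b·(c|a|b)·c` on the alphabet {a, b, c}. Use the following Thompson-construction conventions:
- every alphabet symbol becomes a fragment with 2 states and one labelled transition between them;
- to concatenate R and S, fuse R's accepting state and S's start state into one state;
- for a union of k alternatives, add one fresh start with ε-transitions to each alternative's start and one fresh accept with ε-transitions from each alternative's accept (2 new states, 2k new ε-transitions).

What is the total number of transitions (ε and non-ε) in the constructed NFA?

16

Bottom-up over the parse tree:
Each of the 6 symbol leaves contributes 1 transition (1 symbol, 0 ε).
  c|a|b — 9 transitions (3 symbol, 6 ε)
  b·(c|a|b)·c — 11 transitions (5 symbol, 6 ε)
  c|b·(c|a|b)·c — 16 transitions (6 symbol, 10 ε)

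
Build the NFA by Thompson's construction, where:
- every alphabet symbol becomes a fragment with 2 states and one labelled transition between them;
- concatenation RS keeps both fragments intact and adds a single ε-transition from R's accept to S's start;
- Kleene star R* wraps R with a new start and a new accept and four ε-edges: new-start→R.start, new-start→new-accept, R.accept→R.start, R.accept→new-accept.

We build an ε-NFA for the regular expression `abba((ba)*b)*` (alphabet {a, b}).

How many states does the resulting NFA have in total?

18

Bottom-up over the parse tree:
Each of the 7 symbol leaves contributes a 2-state fragment.
  ba : 4 states
  (ba)* : 6 states
  (ba)*b : 8 states
  ((ba)*b)* : 10 states
  abba((ba)*b)* : 18 states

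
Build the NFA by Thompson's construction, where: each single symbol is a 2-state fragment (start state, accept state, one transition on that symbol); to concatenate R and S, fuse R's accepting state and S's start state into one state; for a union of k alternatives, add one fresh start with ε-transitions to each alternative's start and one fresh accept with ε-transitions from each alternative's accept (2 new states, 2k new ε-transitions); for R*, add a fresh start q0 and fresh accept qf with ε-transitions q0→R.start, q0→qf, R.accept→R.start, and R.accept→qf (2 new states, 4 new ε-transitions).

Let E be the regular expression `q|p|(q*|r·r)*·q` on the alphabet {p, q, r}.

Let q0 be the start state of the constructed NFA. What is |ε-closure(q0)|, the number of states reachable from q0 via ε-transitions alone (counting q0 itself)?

Work bottom-up. For each fragment F, track |ε-closure(F.start)| and whether F's accept lies in that closure (i.e. whether F accepts ε). A single-symbol fragment has closure size 1 and does not accept ε.
  q* — the star's fresh start ε-reaches both the body's start and the fresh accept: |closure| = 2 + 1 = 3
  r·r — |closure| equals the left operand's closure size = 1 (its accept is not ε-reachable, so the closure stops there)
  q*|r·r — |closure| = 1 (new start) + (3 + 1) + 1 (new accept, since some branch ε-reaches its own accept) = 6
  (q*|r·r)* — new start has ε-edges to the inner start and to the new accept, so |closure| = 2 + 6 = 8
  (q*|r·r)*·q — |closure| = 8 + (1−1) = 8 (closure spills across the concat boundary because the left factor accepts ε)
  q|p|(q*|r·r)*·q — |closure| = 1 + 1 + 1 + 8 = 11 (the new accept is not ε-reachable since no branch accepts ε)

11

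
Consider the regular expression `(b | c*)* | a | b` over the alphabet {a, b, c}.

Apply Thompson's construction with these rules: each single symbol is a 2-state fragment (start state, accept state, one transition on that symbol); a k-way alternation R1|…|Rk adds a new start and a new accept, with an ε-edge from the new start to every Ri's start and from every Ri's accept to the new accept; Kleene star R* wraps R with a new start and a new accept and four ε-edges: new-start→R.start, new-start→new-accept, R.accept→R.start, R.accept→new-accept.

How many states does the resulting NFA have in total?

Per subexpression:
Each of the 4 symbol leaves contributes a 2-state fragment.
  c* — 4 states
  b | c* — 8 states
  (b | c*)* — 10 states
  (b | c*)* | a | b — 16 states

16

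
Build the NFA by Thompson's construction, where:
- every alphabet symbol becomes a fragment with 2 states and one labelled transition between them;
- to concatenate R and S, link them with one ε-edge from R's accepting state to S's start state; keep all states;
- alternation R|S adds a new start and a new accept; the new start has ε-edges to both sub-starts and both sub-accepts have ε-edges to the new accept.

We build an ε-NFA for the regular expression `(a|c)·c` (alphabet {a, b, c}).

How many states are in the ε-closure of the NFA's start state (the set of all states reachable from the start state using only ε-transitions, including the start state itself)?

3

Work bottom-up. For each fragment F, track |ε-closure(F.start)| and whether F's accept lies in that closure (i.e. whether F accepts ε). A single-symbol fragment has closure size 1 and does not accept ε.
  a|c — |closure| = 1 + 1 + 1 = 3 (the new accept is not ε-reachable since no branch accepts ε)
  (a|c)·c — |closure| equals the left operand's closure size = 3 (its accept is not ε-reachable, so the closure stops there)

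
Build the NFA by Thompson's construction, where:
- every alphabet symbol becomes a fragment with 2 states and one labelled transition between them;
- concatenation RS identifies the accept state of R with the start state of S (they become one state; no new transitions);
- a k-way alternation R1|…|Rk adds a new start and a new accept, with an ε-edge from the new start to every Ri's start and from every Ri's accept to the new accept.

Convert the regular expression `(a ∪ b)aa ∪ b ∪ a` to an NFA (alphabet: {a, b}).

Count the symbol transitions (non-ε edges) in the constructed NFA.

6

Building bottom-up:
Each of the 6 symbol leaves contributes exactly 1 symbol transition.
  a ∪ b = 2 symbol transitions
  (a ∪ b)aa = 4 symbol transitions
  (a ∪ b)aa ∪ b ∪ a = 6 symbol transitions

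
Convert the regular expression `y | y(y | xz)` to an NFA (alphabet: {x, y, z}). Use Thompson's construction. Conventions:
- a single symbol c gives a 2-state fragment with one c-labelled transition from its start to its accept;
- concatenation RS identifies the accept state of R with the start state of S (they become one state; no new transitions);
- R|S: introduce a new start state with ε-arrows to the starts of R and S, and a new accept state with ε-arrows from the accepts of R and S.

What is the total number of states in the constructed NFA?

Building bottom-up:
Each of the 5 symbol leaves contributes a 2-state fragment.
  xz : 3 states
  y | xz : 7 states
  y(y | xz) : 8 states
  y | y(y | xz) : 12 states

12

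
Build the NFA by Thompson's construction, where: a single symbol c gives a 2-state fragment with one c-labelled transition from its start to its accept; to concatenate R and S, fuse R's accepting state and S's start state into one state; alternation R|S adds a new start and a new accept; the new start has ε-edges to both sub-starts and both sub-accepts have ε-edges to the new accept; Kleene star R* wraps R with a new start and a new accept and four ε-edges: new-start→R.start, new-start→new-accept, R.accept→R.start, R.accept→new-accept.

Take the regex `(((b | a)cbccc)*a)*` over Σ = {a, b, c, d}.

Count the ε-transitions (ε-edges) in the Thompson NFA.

12

By structural recursion:
Each of the 8 symbol leaves contributes 0 ε-transitions.
  b | a → 4 ε-transitions
  (b | a)cbccc → 4 ε-transitions
  ((b | a)cbccc)* → 8 ε-transitions
  ((b | a)cbccc)*a → 8 ε-transitions
  (((b | a)cbccc)*a)* → 12 ε-transitions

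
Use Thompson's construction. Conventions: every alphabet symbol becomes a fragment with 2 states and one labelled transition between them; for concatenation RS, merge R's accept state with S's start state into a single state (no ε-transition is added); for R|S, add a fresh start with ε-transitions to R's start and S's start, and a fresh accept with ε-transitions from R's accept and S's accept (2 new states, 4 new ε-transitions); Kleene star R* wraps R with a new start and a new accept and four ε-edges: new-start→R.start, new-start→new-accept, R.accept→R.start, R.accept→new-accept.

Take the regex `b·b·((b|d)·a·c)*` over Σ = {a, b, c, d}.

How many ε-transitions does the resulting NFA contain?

By structural recursion:
Each of the 6 symbol leaves contributes 0 ε-transitions.
  b|d → 4 ε-transitions
  (b|d)·a·c → 4 ε-transitions
  ((b|d)·a·c)* → 8 ε-transitions
  b·b·((b|d)·a·c)* → 8 ε-transitions

8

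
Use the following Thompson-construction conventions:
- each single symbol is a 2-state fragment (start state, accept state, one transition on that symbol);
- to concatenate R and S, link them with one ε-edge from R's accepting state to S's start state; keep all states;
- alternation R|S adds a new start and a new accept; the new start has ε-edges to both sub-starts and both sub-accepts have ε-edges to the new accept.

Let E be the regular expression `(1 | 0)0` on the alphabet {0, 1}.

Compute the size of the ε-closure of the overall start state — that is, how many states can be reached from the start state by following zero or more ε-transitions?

Compute the ε-closure size of each fragment's start state recursively; a symbol fragment's start has no outgoing ε-edge, so its closure is just itself (size 1).
  1 | 0 → |closure| = 1 + 1 + 1 = 3 (the new accept is not ε-reachable since no branch accepts ε)
  (1 | 0)0 → |closure| equals the left operand's closure size = 3 (its accept is not ε-reachable, so the closure stops there)

3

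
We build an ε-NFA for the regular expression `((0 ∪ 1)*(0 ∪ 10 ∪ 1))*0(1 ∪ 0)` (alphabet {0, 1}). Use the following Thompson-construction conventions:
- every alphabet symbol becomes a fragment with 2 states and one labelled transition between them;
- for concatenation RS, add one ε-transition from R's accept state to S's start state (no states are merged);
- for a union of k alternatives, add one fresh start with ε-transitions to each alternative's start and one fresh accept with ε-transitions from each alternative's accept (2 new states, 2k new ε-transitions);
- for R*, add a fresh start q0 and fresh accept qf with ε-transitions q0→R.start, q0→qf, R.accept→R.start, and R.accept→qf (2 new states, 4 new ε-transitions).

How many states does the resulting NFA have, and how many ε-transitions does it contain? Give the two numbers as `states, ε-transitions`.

Bottom-up over the parse tree:
Each of the 9 symbol leaves contributes 2 states and 0 ε-transitions.
  0 ∪ 1 — 6 states, 4 ε-transitions
  (0 ∪ 1)* — 8 states, 8 ε-transitions
  10 — 4 states, 1 ε-transition
  0 ∪ 10 ∪ 1 — 10 states, 7 ε-transitions
  (0 ∪ 1)*(0 ∪ 10 ∪ 1) — 18 states, 16 ε-transitions
  ((0 ∪ 1)*(0 ∪ 10 ∪ 1))* — 20 states, 20 ε-transitions
  1 ∪ 0 — 6 states, 4 ε-transitions
  ((0 ∪ 1)*(0 ∪ 10 ∪ 1))*0(1 ∪ 0) — 28 states, 26 ε-transitions

28, 26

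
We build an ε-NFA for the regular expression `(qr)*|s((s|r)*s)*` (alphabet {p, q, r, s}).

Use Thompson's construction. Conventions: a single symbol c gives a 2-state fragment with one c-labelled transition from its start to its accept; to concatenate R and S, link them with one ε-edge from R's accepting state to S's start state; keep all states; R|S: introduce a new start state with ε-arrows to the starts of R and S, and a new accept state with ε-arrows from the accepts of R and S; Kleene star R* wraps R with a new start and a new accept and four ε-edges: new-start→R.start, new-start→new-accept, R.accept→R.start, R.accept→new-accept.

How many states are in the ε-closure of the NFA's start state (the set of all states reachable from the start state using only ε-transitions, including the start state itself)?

6

Work bottom-up. For each fragment F, track |ε-closure(F.start)| and whether F's accept lies in that closure (i.e. whether F accepts ε). A single-symbol fragment has closure size 1 and does not accept ε.
  qr : same as the first factor's closure: |closure| = 1
  (qr)* : the star's fresh start ε-reaches both the body's start and the fresh accept: |closure| = 2 + 1 = 3
  s|r : new start ε-reaches every alternative's start; none of them accept ε, so the new accept is not reached: |closure| = 1 + 1 + 1 = 3
  (s|r)* : |closure| = 1 (new start) + 3 (body) + 1 (new accept) = 5
  (s|r)*s : the left operand accepts ε, so the closure extends into the next operand (via the concat ε-link); |closure| = 5 + 1 = 6
  ((s|r)*s)* : new start has ε-edges to the inner start and to the new accept, so |closure| = 2 + 6 = 8
  s((s|r)*s)* : same as the first factor's closure: |closure| = 1
  (qr)*|s((s|r)*s)* : |closure| = 1 (new start) + (3 + 1) + 1 (new accept, since some branch ε-reaches its own accept) = 6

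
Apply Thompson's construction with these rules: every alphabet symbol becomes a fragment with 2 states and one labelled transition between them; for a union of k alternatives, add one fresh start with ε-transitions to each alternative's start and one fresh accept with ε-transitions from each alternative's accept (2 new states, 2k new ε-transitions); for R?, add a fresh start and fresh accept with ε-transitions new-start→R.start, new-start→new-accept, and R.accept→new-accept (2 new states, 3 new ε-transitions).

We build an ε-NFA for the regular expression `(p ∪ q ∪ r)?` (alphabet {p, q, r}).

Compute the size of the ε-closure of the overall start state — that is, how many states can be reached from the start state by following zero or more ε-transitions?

6

Let C(F) = |ε-closure(F.start)| within fragment F, and note whether F accepts ε. Symbol fragments have C = 1 and do not accept ε. Then:
  p ∪ q ∪ r — |ε-closure| = 1 + 1 + 1 + 1 = 4 (the new accept is not ε-reachable since no branch accepts ε)
  (p ∪ q ∪ r)? — new start has ε-edges to the inner start and to the new accept, so |ε-closure| = 2 + 4 = 6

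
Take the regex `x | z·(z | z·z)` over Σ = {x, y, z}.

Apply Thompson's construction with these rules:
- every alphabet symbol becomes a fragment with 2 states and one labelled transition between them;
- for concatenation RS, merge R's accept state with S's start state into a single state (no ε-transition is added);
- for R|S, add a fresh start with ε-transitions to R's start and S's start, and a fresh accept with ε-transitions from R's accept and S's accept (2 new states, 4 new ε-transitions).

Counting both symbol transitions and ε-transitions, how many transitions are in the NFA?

13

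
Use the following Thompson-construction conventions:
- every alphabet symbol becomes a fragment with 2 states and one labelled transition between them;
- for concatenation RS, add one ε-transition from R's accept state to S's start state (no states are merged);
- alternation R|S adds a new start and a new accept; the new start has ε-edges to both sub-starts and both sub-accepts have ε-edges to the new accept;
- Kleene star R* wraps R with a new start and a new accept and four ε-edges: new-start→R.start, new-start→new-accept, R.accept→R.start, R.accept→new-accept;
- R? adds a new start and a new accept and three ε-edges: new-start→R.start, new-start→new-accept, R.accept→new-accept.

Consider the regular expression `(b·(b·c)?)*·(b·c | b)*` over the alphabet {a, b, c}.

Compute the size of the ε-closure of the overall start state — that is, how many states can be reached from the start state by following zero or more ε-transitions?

Let C(F) = |ε-closure(F.start)| within fragment F, and note whether F accepts ε. Symbol fragments have C = 1 and do not accept ε. Then:
  b·c : |ε-closure| equals the left operand's closure size = 1 (its accept is not ε-reachable, so the closure stops there)
  (b·c)? : new start has ε-edges to the inner start and to the new accept, so |ε-closure| = 2 + 1 = 3
  b·(b·c)? : same as the first factor's closure: |ε-closure| = 1
  (b·(b·c)?)* : new start has ε-edges to the inner start and to the new accept, so |ε-closure| = 2 + 1 = 3
  b·c : |ε-closure| equals the left operand's closure size = 1 (its accept is not ε-reachable, so the closure stops there)
  b·c | b : new start ε-reaches every alternative's start; none of them accept ε, so the new accept is not reached: |ε-closure| = 1 + 1 + 1 = 3
  (b·c | b)* : the star's fresh start ε-reaches both the body's start and the fresh accept: |ε-closure| = 2 + 3 = 5
  (b·(b·c)?)*·(b·c | b)* : the left operand accepts ε, so the closure extends into the next operand (via the concat ε-link); |ε-closure| = 3 + 5 = 8

8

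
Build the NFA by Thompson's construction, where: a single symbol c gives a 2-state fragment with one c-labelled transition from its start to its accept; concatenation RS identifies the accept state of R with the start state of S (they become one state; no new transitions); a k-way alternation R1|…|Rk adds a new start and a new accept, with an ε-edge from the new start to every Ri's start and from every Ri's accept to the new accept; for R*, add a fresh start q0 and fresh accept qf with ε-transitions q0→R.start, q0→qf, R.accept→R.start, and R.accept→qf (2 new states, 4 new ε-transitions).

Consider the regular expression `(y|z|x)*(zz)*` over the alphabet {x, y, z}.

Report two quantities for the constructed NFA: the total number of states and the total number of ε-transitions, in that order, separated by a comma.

Bottom-up over the parse tree:
Each of the 5 symbol leaves contributes 2 states and 0 ε-transitions.
  y|z|x : 8 states, 6 ε-transitions
  (y|z|x)* : 10 states, 10 ε-transitions
  zz : 3 states, 0 ε-transitions
  (zz)* : 5 states, 4 ε-transitions
  (y|z|x)*(zz)* : 14 states, 14 ε-transitions

14, 14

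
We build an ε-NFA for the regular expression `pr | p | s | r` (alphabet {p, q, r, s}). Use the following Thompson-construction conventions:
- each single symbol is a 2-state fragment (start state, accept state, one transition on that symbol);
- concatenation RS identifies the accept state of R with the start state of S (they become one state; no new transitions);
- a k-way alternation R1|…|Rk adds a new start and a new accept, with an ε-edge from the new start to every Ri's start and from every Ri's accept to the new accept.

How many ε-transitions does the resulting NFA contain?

8

By structural recursion:
Each of the 5 symbol leaves contributes 0 ε-transitions.
  pr → 0 ε-transitions
  pr | p | s | r → 8 ε-transitions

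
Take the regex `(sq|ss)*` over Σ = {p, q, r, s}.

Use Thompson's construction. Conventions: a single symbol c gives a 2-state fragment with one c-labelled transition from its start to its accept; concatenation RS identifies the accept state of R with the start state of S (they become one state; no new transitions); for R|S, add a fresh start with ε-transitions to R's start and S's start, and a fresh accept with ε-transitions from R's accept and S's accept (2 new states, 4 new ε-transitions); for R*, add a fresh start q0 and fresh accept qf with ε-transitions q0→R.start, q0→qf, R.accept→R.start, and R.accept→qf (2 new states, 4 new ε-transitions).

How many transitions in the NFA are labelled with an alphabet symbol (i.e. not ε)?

Building bottom-up:
Each of the 4 symbol leaves contributes exactly 1 symbol transition.
  sq = 2 symbol transitions
  ss = 2 symbol transitions
  sq|ss = 4 symbol transitions
  (sq|ss)* = 4 symbol transitions

4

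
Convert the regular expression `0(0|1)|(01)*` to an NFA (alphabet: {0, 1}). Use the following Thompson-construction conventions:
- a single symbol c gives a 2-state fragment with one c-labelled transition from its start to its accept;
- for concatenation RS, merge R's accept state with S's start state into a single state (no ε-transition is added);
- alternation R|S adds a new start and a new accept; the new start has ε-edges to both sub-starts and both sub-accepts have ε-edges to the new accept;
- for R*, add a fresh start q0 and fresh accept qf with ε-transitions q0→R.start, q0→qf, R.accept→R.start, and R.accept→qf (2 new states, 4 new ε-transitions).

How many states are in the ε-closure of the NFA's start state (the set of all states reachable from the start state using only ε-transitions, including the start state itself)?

6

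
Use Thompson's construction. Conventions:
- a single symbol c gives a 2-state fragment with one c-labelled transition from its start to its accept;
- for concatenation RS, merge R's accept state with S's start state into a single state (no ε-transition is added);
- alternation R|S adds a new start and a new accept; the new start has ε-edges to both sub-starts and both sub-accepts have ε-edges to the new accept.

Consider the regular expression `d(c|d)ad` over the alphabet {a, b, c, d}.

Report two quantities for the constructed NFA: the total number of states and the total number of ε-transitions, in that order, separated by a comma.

Bottom-up over the parse tree:
Each of the 5 symbol leaves contributes 2 states and 0 ε-transitions.
  c|d → 6 states, 4 ε-transitions
  d(c|d)ad → 9 states, 4 ε-transitions

9, 4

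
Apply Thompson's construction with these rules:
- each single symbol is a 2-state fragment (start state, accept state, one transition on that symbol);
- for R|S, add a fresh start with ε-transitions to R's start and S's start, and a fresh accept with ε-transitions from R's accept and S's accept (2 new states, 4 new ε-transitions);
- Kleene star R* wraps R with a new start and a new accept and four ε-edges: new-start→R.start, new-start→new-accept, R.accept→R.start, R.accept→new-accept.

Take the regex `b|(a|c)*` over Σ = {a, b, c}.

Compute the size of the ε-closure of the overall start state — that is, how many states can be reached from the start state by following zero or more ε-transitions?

8

Compute the ε-closure size of each fragment's start state recursively; a symbol fragment's start has no outgoing ε-edge, so its closure is just itself (size 1).
  a|c : new start ε-reaches every alternative's start; none of them accept ε, so the new accept is not reached: |ε-closure| = 1 + 1 + 1 = 3
  (a|c)* : the star's fresh start ε-reaches both the body's start and the fresh accept: |ε-closure| = 2 + 3 = 5
  b|(a|c)* : |ε-closure| = 1 (new start) + (1 + 5) + 1 (new accept, since some branch ε-reaches its own accept) = 8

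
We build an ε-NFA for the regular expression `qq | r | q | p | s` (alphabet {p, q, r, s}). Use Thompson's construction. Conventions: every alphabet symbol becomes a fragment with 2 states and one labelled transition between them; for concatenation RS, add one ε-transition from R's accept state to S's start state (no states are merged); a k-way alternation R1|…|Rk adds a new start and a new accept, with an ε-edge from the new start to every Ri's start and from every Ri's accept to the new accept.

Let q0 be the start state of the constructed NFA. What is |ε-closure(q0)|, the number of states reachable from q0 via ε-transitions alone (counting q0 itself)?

6

Let C(F) = |ε-closure(F.start)| within fragment F, and note whether F accepts ε. Symbol fragments have C = 1 and do not accept ε. Then:
  qq → C equals the left operand's closure size = 1 (its accept is not ε-reachable, so the closure stops there)
  qq | r | q | p | s → new start ε-reaches every alternative's start; none of them accept ε, so the new accept is not reached: C = 1 + 1 + 1 + 1 + 1 + 1 = 6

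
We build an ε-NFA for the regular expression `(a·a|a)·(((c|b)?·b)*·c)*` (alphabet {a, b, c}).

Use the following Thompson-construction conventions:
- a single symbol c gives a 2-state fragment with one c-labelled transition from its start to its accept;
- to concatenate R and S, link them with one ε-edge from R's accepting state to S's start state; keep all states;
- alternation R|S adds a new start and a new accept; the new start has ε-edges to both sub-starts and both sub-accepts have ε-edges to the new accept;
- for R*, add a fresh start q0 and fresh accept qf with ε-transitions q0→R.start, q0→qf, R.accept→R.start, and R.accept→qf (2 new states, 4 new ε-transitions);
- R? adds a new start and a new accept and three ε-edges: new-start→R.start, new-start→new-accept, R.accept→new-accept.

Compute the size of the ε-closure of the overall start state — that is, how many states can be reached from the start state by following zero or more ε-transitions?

3

Work bottom-up. For each fragment F, track |ε-closure(F.start)| and whether F's accept lies in that closure (i.e. whether F accepts ε). A single-symbol fragment has closure size 1 and does not accept ε.
  a·a → same as the first factor's closure: |closure| = 1
  a·a|a → new start ε-reaches every alternative's start; none of them accept ε, so the new accept is not reached: |closure| = 1 + 1 + 1 = 3
  c|b → |closure| = 1 + 1 + 1 = 3 (the new accept is not ε-reachable since no branch accepts ε)
  (c|b)? → |closure| = 1 (new start) + 3 (body) + 1 (new accept, via ε) = 5
  (c|b)?·b → |closure| = 5 + 1 = 6 (closure spills across the concat boundary because the left factor accepts ε)
  ((c|b)?·b)* → new start has ε-edges to the inner start and to the new accept, so |closure| = 2 + 6 = 8
  ((c|b)?·b)*·c → |closure| = 8 + 1 = 9 (closure spills across the concat boundary because the left factor accepts ε)
  (((c|b)?·b)*·c)* → the star's fresh start ε-reaches both the body's start and the fresh accept: |closure| = 2 + 9 = 11
  (a·a|a)·(((c|b)?·b)*·c)* → |closure| equals the left operand's closure size = 3 (its accept is not ε-reachable, so the closure stops there)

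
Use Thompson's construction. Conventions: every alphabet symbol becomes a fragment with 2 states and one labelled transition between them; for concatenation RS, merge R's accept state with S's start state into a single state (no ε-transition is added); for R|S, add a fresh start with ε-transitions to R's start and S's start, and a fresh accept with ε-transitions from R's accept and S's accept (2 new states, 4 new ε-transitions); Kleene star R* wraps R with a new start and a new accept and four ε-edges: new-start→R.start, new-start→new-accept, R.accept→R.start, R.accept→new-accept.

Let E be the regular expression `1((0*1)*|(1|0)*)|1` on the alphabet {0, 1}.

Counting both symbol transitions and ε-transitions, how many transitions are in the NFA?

30

Building bottom-up:
Each of the 6 symbol leaves contributes 1 transition (1 symbol, 0 ε).
  0* = 5 transitions (1 symbol, 4 ε)
  0*1 = 6 transitions (2 symbol, 4 ε)
  (0*1)* = 10 transitions (2 symbol, 8 ε)
  1|0 = 6 transitions (2 symbol, 4 ε)
  (1|0)* = 10 transitions (2 symbol, 8 ε)
  (0*1)*|(1|0)* = 24 transitions (4 symbol, 20 ε)
  1((0*1)*|(1|0)*) = 25 transitions (5 symbol, 20 ε)
  1((0*1)*|(1|0)*)|1 = 30 transitions (6 symbol, 24 ε)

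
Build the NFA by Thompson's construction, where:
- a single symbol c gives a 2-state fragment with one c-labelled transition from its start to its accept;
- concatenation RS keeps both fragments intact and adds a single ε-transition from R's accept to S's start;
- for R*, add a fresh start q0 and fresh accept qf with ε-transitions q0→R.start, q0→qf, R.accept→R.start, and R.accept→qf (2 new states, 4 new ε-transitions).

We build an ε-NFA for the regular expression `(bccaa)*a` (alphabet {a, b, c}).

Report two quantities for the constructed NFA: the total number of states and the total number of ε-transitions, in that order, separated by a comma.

14, 9

Bottom-up over the parse tree:
Each of the 6 symbol leaves contributes 2 states and 0 ε-transitions.
  bccaa : 10 states, 4 ε-transitions
  (bccaa)* : 12 states, 8 ε-transitions
  (bccaa)*a : 14 states, 9 ε-transitions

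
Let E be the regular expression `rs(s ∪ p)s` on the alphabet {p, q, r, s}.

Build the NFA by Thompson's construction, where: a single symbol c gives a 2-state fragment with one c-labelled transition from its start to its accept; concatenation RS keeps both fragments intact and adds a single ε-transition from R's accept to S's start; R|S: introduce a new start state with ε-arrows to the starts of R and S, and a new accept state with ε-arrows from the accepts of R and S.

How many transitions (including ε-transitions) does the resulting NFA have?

Per subexpression:
Each of the 5 symbol leaves contributes 1 transition (1 symbol, 0 ε).
  s ∪ p → 6 transitions (2 symbol, 4 ε)
  rs(s ∪ p)s → 12 transitions (5 symbol, 7 ε)

12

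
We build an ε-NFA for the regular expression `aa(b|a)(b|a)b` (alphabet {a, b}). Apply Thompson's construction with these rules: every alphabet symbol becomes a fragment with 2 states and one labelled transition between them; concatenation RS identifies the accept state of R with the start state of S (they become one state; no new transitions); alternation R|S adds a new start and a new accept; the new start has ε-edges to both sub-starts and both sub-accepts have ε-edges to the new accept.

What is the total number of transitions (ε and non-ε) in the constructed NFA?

15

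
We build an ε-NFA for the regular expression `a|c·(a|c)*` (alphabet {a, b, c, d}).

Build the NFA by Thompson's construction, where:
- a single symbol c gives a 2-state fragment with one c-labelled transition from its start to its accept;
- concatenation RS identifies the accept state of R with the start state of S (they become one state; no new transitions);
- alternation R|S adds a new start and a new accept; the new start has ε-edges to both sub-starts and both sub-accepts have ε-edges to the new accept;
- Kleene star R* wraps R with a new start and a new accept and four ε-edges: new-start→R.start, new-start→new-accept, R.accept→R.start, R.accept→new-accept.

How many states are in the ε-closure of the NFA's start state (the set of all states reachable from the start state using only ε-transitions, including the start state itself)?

Let C(F) = |ε-closure(F.start)| within fragment F, and note whether F accepts ε. Symbol fragments have C = 1 and do not accept ε. Then:
  a|c : |ε-closure| = 1 + 1 + 1 = 3 (the new accept is not ε-reachable since no branch accepts ε)
  (a|c)* : new start has ε-edges to the inner start and to the new accept, so |ε-closure| = 2 + 3 = 5
  c·(a|c)* : same as the first factor's closure: |ε-closure| = 1
  a|c·(a|c)* : |ε-closure| = 1 + 1 + 1 = 3 (the new accept is not ε-reachable since no branch accepts ε)

3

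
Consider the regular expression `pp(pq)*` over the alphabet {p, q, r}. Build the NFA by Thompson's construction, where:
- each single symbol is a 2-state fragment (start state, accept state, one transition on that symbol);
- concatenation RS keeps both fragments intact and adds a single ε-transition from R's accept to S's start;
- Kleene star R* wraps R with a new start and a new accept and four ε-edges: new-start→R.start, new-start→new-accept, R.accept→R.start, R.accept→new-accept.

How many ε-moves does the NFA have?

7

Per subexpression:
Each of the 4 symbol leaves contributes 0 ε-transitions.
  pq = 1 ε-transition
  (pq)* = 5 ε-transitions
  pp(pq)* = 7 ε-transitions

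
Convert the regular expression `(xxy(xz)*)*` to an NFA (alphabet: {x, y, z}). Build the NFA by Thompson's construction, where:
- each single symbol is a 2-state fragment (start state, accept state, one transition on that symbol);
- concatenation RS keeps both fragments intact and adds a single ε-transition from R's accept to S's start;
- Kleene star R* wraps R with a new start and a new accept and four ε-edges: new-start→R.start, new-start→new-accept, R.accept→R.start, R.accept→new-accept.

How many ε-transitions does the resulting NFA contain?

12

Bottom-up over the parse tree:
Each of the 5 symbol leaves contributes 0 ε-transitions.
  xz → 1 ε-transition
  (xz)* → 5 ε-transitions
  xxy(xz)* → 8 ε-transitions
  (xxy(xz)*)* → 12 ε-transitions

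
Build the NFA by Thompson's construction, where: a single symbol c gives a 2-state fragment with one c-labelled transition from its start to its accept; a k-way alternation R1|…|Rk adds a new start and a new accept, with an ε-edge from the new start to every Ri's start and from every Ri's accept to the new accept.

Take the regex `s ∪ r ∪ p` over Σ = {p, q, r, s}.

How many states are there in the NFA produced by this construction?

8

Building bottom-up:
Each of the 3 symbol leaves contributes a 2-state fragment.
  s ∪ r ∪ p : 8 states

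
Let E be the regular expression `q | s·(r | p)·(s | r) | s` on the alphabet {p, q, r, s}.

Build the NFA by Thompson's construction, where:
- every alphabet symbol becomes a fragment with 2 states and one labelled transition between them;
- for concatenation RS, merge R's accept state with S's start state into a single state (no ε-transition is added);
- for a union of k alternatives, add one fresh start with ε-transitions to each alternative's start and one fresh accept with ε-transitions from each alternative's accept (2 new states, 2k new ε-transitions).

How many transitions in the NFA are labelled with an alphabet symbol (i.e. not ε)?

7

By structural recursion:
Each of the 7 symbol leaves contributes exactly 1 symbol transition.
  r | p — 2 symbol transitions
  s | r — 2 symbol transitions
  s·(r | p)·(s | r) — 5 symbol transitions
  q | s·(r | p)·(s | r) | s — 7 symbol transitions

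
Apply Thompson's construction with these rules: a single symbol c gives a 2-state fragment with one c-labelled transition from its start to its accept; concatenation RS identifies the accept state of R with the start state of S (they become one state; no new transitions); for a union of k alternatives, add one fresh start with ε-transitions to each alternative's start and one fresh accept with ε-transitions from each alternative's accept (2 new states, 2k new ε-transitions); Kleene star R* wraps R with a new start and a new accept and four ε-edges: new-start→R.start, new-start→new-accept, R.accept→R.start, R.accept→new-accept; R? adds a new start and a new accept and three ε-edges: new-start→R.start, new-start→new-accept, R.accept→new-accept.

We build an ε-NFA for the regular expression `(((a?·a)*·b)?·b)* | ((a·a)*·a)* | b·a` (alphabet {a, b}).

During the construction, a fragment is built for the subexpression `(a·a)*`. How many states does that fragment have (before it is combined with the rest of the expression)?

Fragment for `(a·a)*`:
Each of the 2 symbol leaves contributes a 2-state fragment.
  a·a = 3 states
  (a·a)* = 5 states

5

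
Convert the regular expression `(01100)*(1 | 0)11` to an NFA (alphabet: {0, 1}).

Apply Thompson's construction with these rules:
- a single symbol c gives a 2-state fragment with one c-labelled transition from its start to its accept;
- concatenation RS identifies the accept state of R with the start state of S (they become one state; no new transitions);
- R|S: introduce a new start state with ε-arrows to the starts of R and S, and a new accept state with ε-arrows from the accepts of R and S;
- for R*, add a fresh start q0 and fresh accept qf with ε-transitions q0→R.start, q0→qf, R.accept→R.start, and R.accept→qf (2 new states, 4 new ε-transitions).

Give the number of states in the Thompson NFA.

15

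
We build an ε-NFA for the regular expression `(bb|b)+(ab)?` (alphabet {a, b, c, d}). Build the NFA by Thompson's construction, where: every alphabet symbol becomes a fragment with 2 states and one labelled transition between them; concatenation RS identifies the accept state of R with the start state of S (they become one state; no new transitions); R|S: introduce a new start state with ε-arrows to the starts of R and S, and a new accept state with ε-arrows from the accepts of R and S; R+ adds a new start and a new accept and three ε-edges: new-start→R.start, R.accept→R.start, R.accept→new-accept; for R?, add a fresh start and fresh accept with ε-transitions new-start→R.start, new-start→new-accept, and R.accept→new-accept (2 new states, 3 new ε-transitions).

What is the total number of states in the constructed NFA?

13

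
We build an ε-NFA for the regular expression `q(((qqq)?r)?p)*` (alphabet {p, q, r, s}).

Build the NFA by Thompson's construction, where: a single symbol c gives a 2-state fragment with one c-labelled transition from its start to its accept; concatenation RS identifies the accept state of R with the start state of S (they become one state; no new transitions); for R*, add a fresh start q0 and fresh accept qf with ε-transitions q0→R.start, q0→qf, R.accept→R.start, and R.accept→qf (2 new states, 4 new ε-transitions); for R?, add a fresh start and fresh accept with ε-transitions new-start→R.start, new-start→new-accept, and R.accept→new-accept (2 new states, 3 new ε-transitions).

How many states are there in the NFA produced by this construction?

Bottom-up over the parse tree:
Each of the 6 symbol leaves contributes a 2-state fragment.
  qqq = 4 states
  (qqq)? = 6 states
  (qqq)?r = 7 states
  ((qqq)?r)? = 9 states
  ((qqq)?r)?p = 10 states
  (((qqq)?r)?p)* = 12 states
  q(((qqq)?r)?p)* = 13 states

13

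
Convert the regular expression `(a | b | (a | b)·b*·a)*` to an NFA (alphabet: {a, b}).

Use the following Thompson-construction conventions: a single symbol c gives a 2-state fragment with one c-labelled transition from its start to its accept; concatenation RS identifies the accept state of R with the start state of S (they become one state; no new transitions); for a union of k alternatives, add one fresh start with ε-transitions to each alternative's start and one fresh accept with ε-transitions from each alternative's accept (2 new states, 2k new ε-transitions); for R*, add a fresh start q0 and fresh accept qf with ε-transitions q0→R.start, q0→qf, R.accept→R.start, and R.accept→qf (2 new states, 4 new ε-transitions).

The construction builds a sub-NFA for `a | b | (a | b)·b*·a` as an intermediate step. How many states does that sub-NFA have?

16

Fragment for `a | b | (a | b)·b*·a`:
Each of the 6 symbol leaves contributes a 2-state fragment.
  a | b : 6 states
  b* : 4 states
  (a | b)·b*·a : 10 states
  a | b | (a | b)·b*·a : 16 states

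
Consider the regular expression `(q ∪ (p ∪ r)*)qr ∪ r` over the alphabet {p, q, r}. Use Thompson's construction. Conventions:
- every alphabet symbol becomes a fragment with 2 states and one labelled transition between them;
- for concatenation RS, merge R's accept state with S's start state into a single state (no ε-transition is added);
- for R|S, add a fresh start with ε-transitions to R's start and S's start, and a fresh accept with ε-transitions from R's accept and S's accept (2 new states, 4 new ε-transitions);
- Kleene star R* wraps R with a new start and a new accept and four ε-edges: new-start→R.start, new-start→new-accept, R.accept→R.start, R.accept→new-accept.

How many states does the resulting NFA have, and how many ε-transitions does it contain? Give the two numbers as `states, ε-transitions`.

18, 16

Recursing over subexpressions:
Each of the 6 symbol leaves contributes 2 states and 0 ε-transitions.
  p ∪ r = 6 states, 4 ε-transitions
  (p ∪ r)* = 8 states, 8 ε-transitions
  q ∪ (p ∪ r)* = 12 states, 12 ε-transitions
  (q ∪ (p ∪ r)*)qr = 14 states, 12 ε-transitions
  (q ∪ (p ∪ r)*)qr ∪ r = 18 states, 16 ε-transitions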